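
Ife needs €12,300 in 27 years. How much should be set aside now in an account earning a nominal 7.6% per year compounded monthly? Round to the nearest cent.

Periodic rate i = 0.076/12 = 0.00633333; n = 27 × 12 = 324 periods.
Discount factor = (1+0.00633333)^(−324) = 0.129312; PV = 12,300 × 0.129312 = 1,590.5342

€1,590.53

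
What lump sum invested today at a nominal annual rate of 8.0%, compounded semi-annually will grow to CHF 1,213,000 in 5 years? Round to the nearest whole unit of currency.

Periodic rate i = 0.08/2 = 0.04; n = 5 × 2 = 10 periods.
Discount factor = (1+0.04)^(−10) = 0.675564; PV = 1,213,000 × 0.675564 = 819,459.3368

CHF 819,459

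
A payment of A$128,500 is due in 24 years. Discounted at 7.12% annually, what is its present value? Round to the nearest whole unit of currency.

A$24,661

Discount factor = (1+0.0712)^(−24) = 0.191914; PV = 128,500 × 0.191914 = 24,660.9380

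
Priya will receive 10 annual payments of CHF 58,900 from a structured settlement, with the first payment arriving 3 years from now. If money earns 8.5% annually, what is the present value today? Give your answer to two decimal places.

CHF 328,283.38

PV at t=2 (ordinary 10-year annuity): 58900 × a(10|0.085) = 58900 × 6.561348 = 386,463.4006
PV₀ = 386,463.4006 / (1+0.085)^2 = 386,463.4006 / 1.177225 = 328,283.3788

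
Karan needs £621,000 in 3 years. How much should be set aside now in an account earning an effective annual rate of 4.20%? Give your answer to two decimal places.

£548,893.95

PV = FV·(1+i)^(−n) = 621,000 × 0.883887 = 548,893.9492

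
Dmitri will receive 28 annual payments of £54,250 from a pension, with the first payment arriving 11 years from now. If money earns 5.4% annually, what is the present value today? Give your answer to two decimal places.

£457,580.73

Value one period before first payment (t=10): 54250 × [1 − (1+0.054)^(−28)] / 0.054 = 54250 × 14.271647 = 774,236.8427
Discount back 10 years: 774,236.8427 × (1+0.054)^(−10) = 774,236.8427 × 0.591009 = 457,580.7281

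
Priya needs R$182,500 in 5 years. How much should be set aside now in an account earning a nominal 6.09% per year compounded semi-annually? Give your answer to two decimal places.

Periodic rate i = 0.0609/2 = 0.03045; n = 5 × 2 = 10 periods.
PV = FV·(1+i)^(−n) = 182,500 × 0.740851 = 135,205.2741

R$135,205.27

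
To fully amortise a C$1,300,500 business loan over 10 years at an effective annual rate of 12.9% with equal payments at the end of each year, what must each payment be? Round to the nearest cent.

C$238,711.47

PMT = 1.3005e+06 / ( [1 − (1+0.129)^(−10)] / 0.129 ) = 1.3005e+06 / 5.448000 = 238,711.4736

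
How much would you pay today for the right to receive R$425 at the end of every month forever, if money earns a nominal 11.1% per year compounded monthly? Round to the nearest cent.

Periodic rate i = 0.111/12 = 0.00925.
PV = PMT / i = 425 / 0.00925 = 45,945.9459

R$45,945.95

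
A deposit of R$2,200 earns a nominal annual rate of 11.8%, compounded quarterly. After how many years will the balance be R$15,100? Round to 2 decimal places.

16.56 years

Periodic rate i = 0.118/4 = 0.0295.
n = ln(15100/2200) / ln(1+0.0295) = ln(6.86364) / 0.029073 = 66.2546 quarters
= 66.2546/4 years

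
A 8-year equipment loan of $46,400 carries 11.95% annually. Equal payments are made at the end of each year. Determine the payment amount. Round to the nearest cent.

$9,324.14

Annuity-PV factor = 4.976330; PMT = 46400 / 4.976330 = 9,324.1406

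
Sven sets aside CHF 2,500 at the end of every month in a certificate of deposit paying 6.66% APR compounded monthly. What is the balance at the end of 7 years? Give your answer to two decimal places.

CHF 266,609.28

i = 0.0666/12 = 0.00555 per month; n = 7·12 = 84.
FV = 2500 × [(1+0.00555)^84 − 1] / 0.00555 = 2500 × 106.643713 = 266,609.2813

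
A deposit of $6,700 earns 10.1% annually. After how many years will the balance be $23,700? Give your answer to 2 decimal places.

(1+i)^n = 23700/6700 = 3.53731, so n = ln 3.53731 / ln 1.101 = 13.1301 years

13.13 years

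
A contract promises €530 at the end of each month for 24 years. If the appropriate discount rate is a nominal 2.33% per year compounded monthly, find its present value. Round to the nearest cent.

€116,833.95

Periodic rate i = 0.0233/12 = 0.00194167; n = 24 × 12 = 288 periods.
Annuity factor a(288|0.00194167) = 220.441417; PV = 530 × 220.441417 = 116,833.9510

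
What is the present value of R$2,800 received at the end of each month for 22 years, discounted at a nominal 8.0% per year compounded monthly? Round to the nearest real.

i = 0.08/12 = 0.00666667 per month; n = 22·12 = 264.
PV = 2800 × [1 − (1+0.00666667)^(−264)] / 0.00666667 = 2800 × 124.042099 = 347,317.8784

R$347,318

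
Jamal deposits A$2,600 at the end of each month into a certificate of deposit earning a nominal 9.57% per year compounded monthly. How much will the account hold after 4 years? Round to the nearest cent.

With 12 periods per year: i = 0.007975, n = 48.
Accumulation factor s(48|0.007975) = 58.201872; FV = 2600 × 58.201872 = 151,324.8679

A$151,324.87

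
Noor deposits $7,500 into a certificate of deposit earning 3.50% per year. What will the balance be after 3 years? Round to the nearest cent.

$8,315.38

7,500 × (1+0.035)^3 = 7,500 × 1.108718 = 8,315.3841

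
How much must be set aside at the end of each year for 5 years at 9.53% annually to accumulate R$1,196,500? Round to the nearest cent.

R$197,826.44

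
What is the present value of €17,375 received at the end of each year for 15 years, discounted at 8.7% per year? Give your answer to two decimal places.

€142,569.73

Annuity factor a(15|0.087) = 8.205452; PV = 17375 × 8.205452 = 142,569.7276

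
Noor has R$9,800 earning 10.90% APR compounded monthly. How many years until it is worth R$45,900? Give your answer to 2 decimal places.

14.23 years

Periodic rate i = 0.109/12 = 0.00908333.
(1+i)^n = 45900/9800 = 4.68367, so n = ln 4.68367 / ln 1.00908 = 170.7616 months
= 170.7616/12 years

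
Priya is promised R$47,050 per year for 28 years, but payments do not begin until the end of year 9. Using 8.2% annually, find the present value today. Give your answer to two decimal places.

PV at t=8 (ordinary 28-year annuity): 47050 × a(28|0.082) = 47050 × 10.852905 = 510,629.1618
PV₀ = 510,629.1618 / (1+0.082)^8 = 510,629.1618 / 1.878530 = 271,823.8300

R$271,823.83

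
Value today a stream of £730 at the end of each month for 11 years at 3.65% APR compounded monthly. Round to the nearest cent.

i = 0.0365/12 = 0.00304167 per month; n = 11·12 = 132.
Annuity factor a(132|0.00304167) = 108.584117; PV = 730 × 108.584117 = 79,266.4054

£79,266.41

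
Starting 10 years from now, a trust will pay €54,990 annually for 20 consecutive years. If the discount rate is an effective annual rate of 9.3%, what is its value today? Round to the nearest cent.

€220,739.11

PV at t=9 (ordinary 20-year annuity): 54990 × a(20|0.093) = 54990 × 8.936697 = 491,428.9498
Discount back 9 years: 491,428.9498 × (1+0.093)^(−9) = 491,428.9498 × 0.449178 = 220,739.1060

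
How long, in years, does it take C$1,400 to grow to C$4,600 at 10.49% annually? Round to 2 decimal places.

n = ln(4600/1400) / ln(1+0.1049) = ln(3.28571) / 0.099755 = 11.9251 years

11.93 years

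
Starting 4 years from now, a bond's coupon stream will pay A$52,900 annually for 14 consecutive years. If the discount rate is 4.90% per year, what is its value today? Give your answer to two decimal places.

PV at t=3 (ordinary 14-year annuity): 52900 × a(14|0.049) = 52900 × 9.962234 = 527,002.1728
Discount back 3 years: 527,002.1728 × (1+0.049)^(−3) = 527,002.1728 × 0.866310 = 456,547.4708

A$456,547.47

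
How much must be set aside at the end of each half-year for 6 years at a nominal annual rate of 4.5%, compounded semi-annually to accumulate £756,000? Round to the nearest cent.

£55,579.16

With 2 periods per year: i = 0.0225, n = 12.
PMT = 756000 / ( [(1+0.0225)^12 − 1] / 0.0225 ) = 756000 / 13.602222 = 55,579.1556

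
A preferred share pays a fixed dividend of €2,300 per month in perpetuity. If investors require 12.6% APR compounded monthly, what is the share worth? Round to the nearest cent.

€219,047.62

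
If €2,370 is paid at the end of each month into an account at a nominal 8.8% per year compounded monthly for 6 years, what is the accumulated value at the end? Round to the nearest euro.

€223,730

i = 0.088/12 = 0.00733333 per month; n = 6·12 = 72.
FV = PMT · [(1+i)^n − 1] / i = 2370 · 94.401052 = 223,730.4939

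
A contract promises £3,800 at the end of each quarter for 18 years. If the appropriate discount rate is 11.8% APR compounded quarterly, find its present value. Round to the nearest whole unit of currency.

With 4 periods per year: i = 0.0295, n = 72.
PV = 3800 × [1 − (1+0.0295)^(−72)] / 0.0295 = 3800 × 29.719225 = 112,933.0542

£112,933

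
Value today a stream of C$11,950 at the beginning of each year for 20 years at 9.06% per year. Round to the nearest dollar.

C$118,462

Annuity factor a(20|0.0906) × (1+i) = 9.913171; PV = 11950 × 9.913171 = 118,462.3929
(Beginning-of-period payments → annuity-due factor ×(1+i).)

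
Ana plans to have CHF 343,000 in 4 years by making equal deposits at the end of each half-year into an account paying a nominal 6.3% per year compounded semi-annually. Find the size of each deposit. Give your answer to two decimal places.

CHF 38,367.71

i = 0.063/2 = 0.0315 per half-year; n = 4·2 = 8.
FV-annuity factor = 8.939810; PMT = 343000 / 8.939810 = 38,367.7061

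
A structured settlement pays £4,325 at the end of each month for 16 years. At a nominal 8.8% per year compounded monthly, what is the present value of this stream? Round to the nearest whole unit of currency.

£444,752

With 12 periods per year: i = 0.00733333, n = 192.
PV = 4325 × [1 − (1+0.00733333)^(−192)] / 0.00733333 = 4325 × 102.832895 = 444,752.2696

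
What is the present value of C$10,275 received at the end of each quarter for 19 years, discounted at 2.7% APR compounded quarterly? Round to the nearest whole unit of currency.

C$609,300

With 4 periods per year: i = 0.00675, n = 76.
Annuity factor a(76|0.00675) = 59.299317; PV = 10275 × 59.299317 = 609,300.4840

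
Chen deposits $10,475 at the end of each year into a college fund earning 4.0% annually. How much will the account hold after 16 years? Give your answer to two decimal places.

Accumulation factor s(16|0.04) = 21.824531; FV = 10475 × 21.824531 = 228,611.9637

$228,611.96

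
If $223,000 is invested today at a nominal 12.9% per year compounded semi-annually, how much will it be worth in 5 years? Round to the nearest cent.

$416,640.54

i = 0.129/2 = 0.0645 per half-year; n = 5·2 = 10.
FV = 223,000 × (1 + 0.0645)^10 = 416,640.5355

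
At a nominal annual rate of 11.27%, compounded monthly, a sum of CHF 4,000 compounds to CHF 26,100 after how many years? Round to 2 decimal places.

Periodic rate i = 0.1127/12 = 0.00939167.
n = ln(26100/4000) / ln(1+0.00939167) = ln(6.52500) / 0.009348 = 200.6497 months
= 200.6497/12 years

16.72 years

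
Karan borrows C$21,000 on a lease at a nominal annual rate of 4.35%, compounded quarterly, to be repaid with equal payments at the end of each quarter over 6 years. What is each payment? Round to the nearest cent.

C$998.87

i = 0.0435/4 = 0.010875 per quarter; n = 6·4 = 24.
PMT = 21000 / ( [1 − (1+0.010875)^(−24)] / 0.010875 ) = 21000 / 21.023724 = 998.8715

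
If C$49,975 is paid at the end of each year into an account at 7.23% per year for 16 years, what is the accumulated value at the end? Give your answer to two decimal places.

FV = 49975 × [(1+0.0723)^16 − 1] / 0.0723 = 49975 × 28.428071 = 1,420,692.8235

C$1,420,692.82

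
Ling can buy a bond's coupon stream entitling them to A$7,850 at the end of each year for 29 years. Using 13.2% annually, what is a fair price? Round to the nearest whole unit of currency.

PV = 7850 × [1 − (1+0.132)^(−29)] / 0.132 = 7850 × 7.367846 = 57,837.5873

A$57,838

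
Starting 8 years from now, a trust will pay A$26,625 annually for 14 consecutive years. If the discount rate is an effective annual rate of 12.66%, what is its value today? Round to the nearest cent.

Value one period before first payment (t=7): 26625 × [1 − (1+0.1266)^(−14)] / 0.1266 = 26625 × 6.410254 = 170,673.0029
PV₀ = 170,673.0029 / (1+0.1266)^7 = 170,673.0029 / 2.303500 = 74,092.9014

A$74,092.90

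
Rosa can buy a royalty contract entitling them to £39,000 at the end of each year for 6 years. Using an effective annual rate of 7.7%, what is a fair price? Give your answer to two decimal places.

£181,944.96

PV = PMT · [1 − (1+i)^(−n)] / i = 39000 · 4.665256 = 181,944.9648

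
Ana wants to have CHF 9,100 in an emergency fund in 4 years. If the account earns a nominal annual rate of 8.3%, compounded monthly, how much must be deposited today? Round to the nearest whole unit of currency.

CHF 6,537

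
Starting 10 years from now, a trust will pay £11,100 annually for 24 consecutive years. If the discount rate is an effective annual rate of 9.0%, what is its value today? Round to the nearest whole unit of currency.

Value one period before first payment (t=9): 11100 × [1 − (1+0.09)^(−24)] / 0.09 = 11100 × 9.706612 = 107,743.3906
PV₀ = 107,743.3906 / (1+0.09)^9 = 107,743.3906 / 2.171893 = 49,608.0501

£49,608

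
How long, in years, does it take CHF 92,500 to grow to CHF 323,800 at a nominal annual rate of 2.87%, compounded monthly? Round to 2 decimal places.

Periodic rate i = 0.0287/12 = 0.00239167.
n = ln(323800/92500) / ln(1+0.00239167) = ln(3.50054) / 0.002389 = 524.4941 months
= 524.4941/12 years

43.71 years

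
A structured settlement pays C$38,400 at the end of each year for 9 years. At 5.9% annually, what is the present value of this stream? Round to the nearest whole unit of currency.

C$262,325

PV = PMT · [1 − (1+i)^(−n)] / i = 38400 · 6.831393 = 262,325.4969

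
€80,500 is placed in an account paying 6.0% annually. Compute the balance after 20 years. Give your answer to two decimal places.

€258,174.41

FV = PV·(1+i)^n = 80,500 × 3.207135 = 258,174.4055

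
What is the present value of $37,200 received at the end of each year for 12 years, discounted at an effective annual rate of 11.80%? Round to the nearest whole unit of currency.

$232,582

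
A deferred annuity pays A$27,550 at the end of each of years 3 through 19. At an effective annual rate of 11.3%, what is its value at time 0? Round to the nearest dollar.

Value one period before first payment (t=2): 27550 × [1 − (1+0.113)^(−17)] / 0.113 = 27550 × 7.415707 = 204,302.7384
PV₀ = 204,302.7384 / (1+0.113)^2 = 204,302.7384 / 1.238769 = 164,923.9999

A$164,924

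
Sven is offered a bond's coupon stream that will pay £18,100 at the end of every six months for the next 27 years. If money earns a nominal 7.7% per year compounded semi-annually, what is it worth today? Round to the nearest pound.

Periodic rate i = 0.077/2 = 0.0385; n = 27 × 2 = 54 periods.
PV = PMT · [1 − (1+i)^(−n)] / i = 18100 · 22.596581 = 408,998.1244

£408,998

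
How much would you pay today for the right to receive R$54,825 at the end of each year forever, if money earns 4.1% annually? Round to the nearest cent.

R$1,337,195.12

PV = PMT / i = 54825 / 0.041 = 1,337,195.1220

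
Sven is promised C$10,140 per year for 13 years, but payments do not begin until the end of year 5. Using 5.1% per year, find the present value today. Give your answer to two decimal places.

Value one period before first payment (t=4): 10140 × [1 − (1+0.051)^(−13)] / 0.051 = 10140 × 9.337274 = 94,679.9571
Discount back 4 years: 94,679.9571 × (1+0.051)^(−4) = 94,679.9571 × 0.819576 = 77,597.4033

C$77,597.40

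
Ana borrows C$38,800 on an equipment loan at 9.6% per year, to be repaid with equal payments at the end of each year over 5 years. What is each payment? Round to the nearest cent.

C$10,130.96

Annuity-PV factor = 3.829844; PMT = 38800 / 3.829844 = 10,130.9619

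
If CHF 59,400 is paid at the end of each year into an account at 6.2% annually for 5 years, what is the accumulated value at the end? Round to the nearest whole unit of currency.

CHF 336,183

FV = 59400 × [(1+0.062)^5 − 1] / 0.062 = 59400 × 5.659646 = 336,182.9971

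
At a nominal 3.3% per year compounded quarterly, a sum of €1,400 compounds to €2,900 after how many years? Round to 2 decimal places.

22.16 years

Periodic rate i = 0.033/4 = 0.00825.
(1+i)^n = 2900/1400 = 2.07143, so n = ln 2.07143 / ln 1.00825 = 88.6350 quarters
= 88.6350/4 years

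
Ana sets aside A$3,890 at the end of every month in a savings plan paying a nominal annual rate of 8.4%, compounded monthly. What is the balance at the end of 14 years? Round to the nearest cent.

A$1,238,203.82

Periodic rate i = 0.084/12 = 0.007; n = 14 × 12 = 168 periods.
Accumulation factor s(168|0.007) = 318.304325; FV = 3890 × 318.304325 = 1,238,203.8248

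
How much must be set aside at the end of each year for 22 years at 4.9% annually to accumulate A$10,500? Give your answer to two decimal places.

PMT = 10500 / ( [(1+0.049)^22 − 1] / 0.049 ) = 10500 / 38.052624 = 275.9337

A$275.93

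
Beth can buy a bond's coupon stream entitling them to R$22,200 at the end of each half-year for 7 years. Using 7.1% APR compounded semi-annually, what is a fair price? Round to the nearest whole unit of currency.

R$241,624

Periodic rate i = 0.071/2 = 0.0355; n = 7 × 2 = 14 periods.
PV = 22200 × [1 − (1+0.0355)^(−14)] / 0.0355 = 22200 × 10.883982 = 241,624.3900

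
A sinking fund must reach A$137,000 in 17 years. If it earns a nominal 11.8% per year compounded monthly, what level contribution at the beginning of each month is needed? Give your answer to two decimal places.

Periodic rate i = 0.118/12 = 0.00983333; n = 17 × 12 = 204 periods.
FV-annuity factor × (1+i) = 653.246557; PMT = 137000 / 653.246557 = 209.7217

A$209.72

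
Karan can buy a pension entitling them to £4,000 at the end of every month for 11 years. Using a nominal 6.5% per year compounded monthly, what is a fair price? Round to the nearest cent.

Periodic rate i = 0.065/12 = 0.00541667; n = 11 × 12 = 132 periods.
PV = 4000 × [1 − (1+0.00541667)^(−132)] / 0.00541667 = 4000 × 94.128569 = 376,514.2773

£376,514.28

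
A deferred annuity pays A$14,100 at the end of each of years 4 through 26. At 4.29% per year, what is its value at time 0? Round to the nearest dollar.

A$179,488

PV at t=3 (ordinary 23-year annuity): 14100 × a(23|0.0429) = 14100 × 14.439253 = 203,593.4610
PV₀ = 203,593.4610 / (1+0.0429)^3 = 203,593.4610 / 1.134300 = 179,488.1672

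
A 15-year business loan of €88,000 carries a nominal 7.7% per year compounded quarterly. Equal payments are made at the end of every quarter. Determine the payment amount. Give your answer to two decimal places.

€2,485.82

i = 0.077/4 = 0.01925 per quarter; n = 15·4 = 60.
Annuity-PV factor = 35.400793; PMT = 88000 / 35.400793 = 2,485.8200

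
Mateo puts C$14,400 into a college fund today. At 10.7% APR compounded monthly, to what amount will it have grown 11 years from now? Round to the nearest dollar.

C$46,480

i = 0.107/12 = 0.00891667 per month; n = 11·12 = 132.
14,400 × (1+0.00891667)^132 = 14,400 × 3.227744 = 46,479.5176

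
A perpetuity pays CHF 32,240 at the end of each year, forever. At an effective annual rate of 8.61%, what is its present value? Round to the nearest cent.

PV = C/r = 32240/0.0861 = 374,448.3159

CHF 374,448.32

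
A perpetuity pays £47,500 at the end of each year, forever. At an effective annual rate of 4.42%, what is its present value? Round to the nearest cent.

£1,074,660.63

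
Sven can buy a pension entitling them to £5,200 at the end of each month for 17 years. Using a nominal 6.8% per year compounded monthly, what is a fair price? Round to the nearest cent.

£627,880.43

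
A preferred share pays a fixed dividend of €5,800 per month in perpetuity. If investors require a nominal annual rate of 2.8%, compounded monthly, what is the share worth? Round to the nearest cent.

€2,485,714.29

Periodic rate i = 0.028/12 = 0.00233333.
PV = PMT / i = 5800 / 0.00233333 = 2,485,714.2857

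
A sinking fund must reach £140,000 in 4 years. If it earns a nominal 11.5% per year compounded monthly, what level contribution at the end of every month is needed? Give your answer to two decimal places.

Periodic rate i = 0.115/12 = 0.00958333; n = 4 × 12 = 48 periods.
PMT = 140000 / ( [(1+0.00958333)^48 − 1] / 0.00958333 ) = 140000 / 60.585221 = 2,310.7946

£2,310.79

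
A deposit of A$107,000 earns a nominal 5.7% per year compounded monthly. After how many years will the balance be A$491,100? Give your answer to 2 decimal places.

26.80 years

Periodic rate i = 0.057/12 = 0.00475.
(1+i)^n = 491100/107000 = 4.58972, so n = ln 4.58972 / ln 1.00475 = 321.5653 months
= 321.5653/12 years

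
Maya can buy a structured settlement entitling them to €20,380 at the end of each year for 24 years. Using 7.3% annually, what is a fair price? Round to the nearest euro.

Annuity factor a(24|0.073) = 11.173500; PV = 20380 × 11.173500 = 227,715.9244

€227,716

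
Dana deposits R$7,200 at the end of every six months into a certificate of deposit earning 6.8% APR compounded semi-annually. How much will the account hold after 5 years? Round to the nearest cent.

i = 0.068/2 = 0.034 per half-year; n = 5·2 = 10.
FV = 7200 × [(1+0.034)^10 − 1] / 0.034 = 7200 × 11.677320 = 84,076.7063

R$84,076.71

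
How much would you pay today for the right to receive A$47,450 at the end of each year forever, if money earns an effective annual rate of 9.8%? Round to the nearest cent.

A$484,183.67

PV = PMT / i = 47450 / 0.098 = 484,183.6735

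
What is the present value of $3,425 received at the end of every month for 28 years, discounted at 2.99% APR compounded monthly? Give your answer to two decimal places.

$778,876.57

i = 0.0299/12 = 0.00249167 per month; n = 28·12 = 336.
Annuity factor a(336|0.00249167) = 227.409217; PV = 3425 × 227.409217 = 778,876.5679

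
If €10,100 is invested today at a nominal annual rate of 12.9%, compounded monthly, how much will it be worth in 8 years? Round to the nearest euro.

€28,192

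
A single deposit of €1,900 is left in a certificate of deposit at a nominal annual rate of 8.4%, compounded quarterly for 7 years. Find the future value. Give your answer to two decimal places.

€3,399.96

i = 0.084/4 = 0.021 per quarter; n = 7·4 = 28.
FV = PV·(1+i)^n = 1,900 × 1.789455 = 3,399.9645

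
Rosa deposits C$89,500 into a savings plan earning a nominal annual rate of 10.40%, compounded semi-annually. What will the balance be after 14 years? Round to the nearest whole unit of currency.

C$370,053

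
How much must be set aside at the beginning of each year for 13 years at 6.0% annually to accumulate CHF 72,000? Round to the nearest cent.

FV-annuity factor × (1+i) = 20.015066; PMT = 72000 / 20.015066 = 3,597.2902

CHF 3,597.29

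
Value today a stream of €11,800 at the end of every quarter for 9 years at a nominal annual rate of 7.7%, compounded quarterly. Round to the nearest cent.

Periodic rate i = 0.077/4 = 0.01925; n = 9 × 4 = 36 periods.
Annuity factor a(36|0.01925) = 25.798555; PV = 11800 × 25.798555 = 304,422.9468

€304,422.95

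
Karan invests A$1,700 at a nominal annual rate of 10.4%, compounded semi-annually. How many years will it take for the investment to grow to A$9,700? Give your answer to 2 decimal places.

Periodic rate i = 0.104/2 = 0.052.
n = ln(9700/1700) / ln(1+0.052) = ln(5.70588) / 0.050693 = 34.3537 half-years
= 34.3537/2 years

17.18 years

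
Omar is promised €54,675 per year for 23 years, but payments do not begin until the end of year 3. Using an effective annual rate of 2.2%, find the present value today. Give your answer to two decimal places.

€936,956.23

PV at t=2 (ordinary 23-year annuity): 54675 × a(23|0.022) = 54675 × 17.899146 = 978,635.7913
PV₀ = 978,635.7913 / (1+0.022)^2 = 978,635.7913 / 1.044484 = 936,956.2303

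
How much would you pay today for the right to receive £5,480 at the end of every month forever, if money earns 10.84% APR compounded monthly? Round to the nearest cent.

£606,642.07

Periodic rate i = 0.1084/12 = 0.00903333.
PV = PMT / i = 5480 / 0.00903333 = 606,642.0664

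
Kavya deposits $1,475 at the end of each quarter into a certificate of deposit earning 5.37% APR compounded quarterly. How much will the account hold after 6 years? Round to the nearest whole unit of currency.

Periodic rate i = 0.0537/4 = 0.013425; n = 6 × 4 = 24 periods.
FV = 1475 × [(1+0.013425)^24 − 1] / 0.013425 = 1475 × 28.097239 = 41,443.4273

$41,443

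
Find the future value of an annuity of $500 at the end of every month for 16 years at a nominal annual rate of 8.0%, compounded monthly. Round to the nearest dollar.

$193,605

i = 0.08/12 = 0.00666667 per month; n = 16·12 = 192.
Accumulation factor s(192|0.00666667) = 387.209149; FV = 500 × 387.209149 = 193,604.5747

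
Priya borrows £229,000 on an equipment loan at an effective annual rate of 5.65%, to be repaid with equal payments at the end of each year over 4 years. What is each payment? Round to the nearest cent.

Annuity-PV factor = 3.493058; PMT = 229000 / 3.493058 = 65,558.5976

£65,558.60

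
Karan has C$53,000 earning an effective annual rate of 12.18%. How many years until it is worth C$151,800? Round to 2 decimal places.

9.16 years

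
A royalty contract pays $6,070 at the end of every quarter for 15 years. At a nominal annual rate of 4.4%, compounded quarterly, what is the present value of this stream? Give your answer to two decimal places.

With 4 periods per year: i = 0.011, n = 60.
Annuity factor a(60|0.011) = 43.752980; PV = 6070 × 43.752980 = 265,580.5893

$265,580.59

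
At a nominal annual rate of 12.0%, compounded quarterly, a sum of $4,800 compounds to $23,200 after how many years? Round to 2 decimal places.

13.33 years

Periodic rate i = 0.12/4 = 0.03.
(1+i)^n = 23200/4800 = 4.83333, so n = ln 4.83333 / ln 1.03 = 53.3018 quarters
= 53.3018/4 years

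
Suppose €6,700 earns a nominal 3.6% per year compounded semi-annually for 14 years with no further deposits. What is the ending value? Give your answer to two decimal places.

€11,041.11

With 2 periods per year: i = 0.018, n = 28.
FV = 6,700 × (1 + 0.018)^28 = 11,041.1062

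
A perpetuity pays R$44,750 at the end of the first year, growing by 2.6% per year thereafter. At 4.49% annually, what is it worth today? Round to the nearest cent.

R$2,367,724.87

PV = PMT / (i − g) = 44750 / (0.0449 − 0.026) = 44750 / 0.018900 = 2,367,724.8677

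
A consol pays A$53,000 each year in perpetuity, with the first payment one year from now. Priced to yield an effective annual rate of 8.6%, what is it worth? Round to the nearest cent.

A$616,279.07

PV = PMT / i = 53000 / 0.086 = 616,279.0698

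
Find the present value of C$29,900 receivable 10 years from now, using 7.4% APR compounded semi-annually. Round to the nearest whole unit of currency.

Periodic rate i = 0.074/2 = 0.037; n = 10 × 2 = 20 periods.
PV = FV·(1+i)^(−n) = 29,900 × 0.483532 = 14,457.5952

C$14,458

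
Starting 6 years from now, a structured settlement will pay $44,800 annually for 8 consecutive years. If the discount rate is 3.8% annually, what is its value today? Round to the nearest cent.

$252,393.23

Value one period before first payment (t=5): 44800 × [1 − (1+0.038)^(−8)] / 0.038 = 44800 × 6.788697 = 304,133.6410
Discount back 5 years: 304,133.6410 × (1+0.038)^(−5) = 304,133.6410 × 0.829876 = 252,393.2254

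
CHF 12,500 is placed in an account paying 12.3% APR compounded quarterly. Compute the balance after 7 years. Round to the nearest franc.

i = 0.123/4 = 0.03075 per quarter; n = 7·4 = 28.
FV = 12,500 × (1 + 0.03075)^28 = 29,187.9525

CHF 29,188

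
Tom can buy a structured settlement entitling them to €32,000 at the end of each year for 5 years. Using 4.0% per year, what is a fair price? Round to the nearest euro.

PV = PMT · [1 − (1+i)^(−n)] / i = 32000 · 4.451822 = 142,458.3146

€142,458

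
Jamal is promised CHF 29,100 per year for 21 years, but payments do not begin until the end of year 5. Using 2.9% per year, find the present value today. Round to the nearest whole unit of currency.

CHF 403,989

PV at t=4 (ordinary 21-year annuity): 29100 × a(21|0.029) = 29100 × 15.564588 = 452,929.5183
PV₀ = 452,929.5183 / (1+0.029)^4 = 452,929.5183 / 1.121144 = 403,988.6151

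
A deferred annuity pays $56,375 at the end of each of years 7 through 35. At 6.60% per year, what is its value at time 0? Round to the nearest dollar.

PV at t=6 (ordinary 29-year annuity): 56375 × a(29|0.066) = 56375 × 12.777425 = 720,327.3584
PV₀ = 720,327.3584 / (1+0.066)^6 = 720,327.3584 / 1.467382 = 490,892.8219

$490,893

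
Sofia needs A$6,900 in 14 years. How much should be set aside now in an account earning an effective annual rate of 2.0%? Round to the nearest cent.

Discount factor = (1+0.02)^(−14) = 0.757875; PV = 6,900 × 0.757875 = 5,229.3377

A$5,229.34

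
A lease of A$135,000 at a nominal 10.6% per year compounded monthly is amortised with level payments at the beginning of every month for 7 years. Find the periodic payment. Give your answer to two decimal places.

A$2,263.24

i = 0.106/12 = 0.00883333 per month; n = 7·12 = 84.
PMT = 135000 / ( [1 − (1+0.00883333)^(−84)] / 0.00883333 × (1+i) ) = 135000 / 59.648946 = 2,263.2420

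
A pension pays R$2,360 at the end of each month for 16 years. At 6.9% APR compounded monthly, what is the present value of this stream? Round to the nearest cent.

With 12 periods per year: i = 0.00575, n = 192.
PV = 2360 × [1 − (1+0.00575)^(−192)] / 0.00575 = 2360 × 116.070919 = 273,927.3686

R$273,927.37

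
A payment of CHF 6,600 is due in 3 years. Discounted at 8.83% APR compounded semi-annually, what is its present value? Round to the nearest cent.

CHF 5,092.92

With 2 periods per year: i = 0.04415, n = 6.
PV = FV·(1+i)^(−n) = 6,600 × 0.771654 = 5,092.9168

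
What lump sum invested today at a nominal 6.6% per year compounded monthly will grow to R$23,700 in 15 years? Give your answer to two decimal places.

Periodic rate i = 0.066/12 = 0.0055; n = 15 × 12 = 180 periods.
PV = 23,700 / (1 + 0.0055)^180 = 23,700 / 2.683944 = 8,830.2878

R$8,830.29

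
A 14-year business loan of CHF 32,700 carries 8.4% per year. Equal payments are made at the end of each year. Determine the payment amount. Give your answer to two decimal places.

CHF 4,059.04

PMT = 32700 / ( [1 − (1+0.084)^(−14)] / 0.084 ) = 32700 / 8.056091 = 4,059.0405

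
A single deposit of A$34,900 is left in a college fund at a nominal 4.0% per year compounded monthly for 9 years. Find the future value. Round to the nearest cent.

A$49,993.26

Periodic rate i = 0.04/12 = 0.00333333; n = 9 × 12 = 108 periods.
FV = PV·(1+i)^n = 34,900 × 1.432472 = 49,993.2581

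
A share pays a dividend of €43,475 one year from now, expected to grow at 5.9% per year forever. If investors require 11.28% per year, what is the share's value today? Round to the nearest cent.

€808,085.50

PV = D₁/(r − g) = 43475/(0.1128 − 0.059) = 808,085.5019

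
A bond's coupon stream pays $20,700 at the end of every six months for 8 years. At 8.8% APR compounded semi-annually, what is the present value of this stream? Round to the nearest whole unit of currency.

$234,238

i = 0.088/2 = 0.044 per half-year; n = 8·2 = 16.
PV = PMT · [1 − (1+i)^(−n)] / i = 20700 · 11.315862 = 234,238.3392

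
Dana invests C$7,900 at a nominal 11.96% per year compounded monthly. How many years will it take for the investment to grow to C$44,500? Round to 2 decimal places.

14.53 years

Periodic rate i = 0.1196/12 = 0.00996667.
n = ln(44500/7900) / ln(1+0.00996667) = ln(5.63291) / 0.009917 = 174.3037 months
= 174.3037/12 years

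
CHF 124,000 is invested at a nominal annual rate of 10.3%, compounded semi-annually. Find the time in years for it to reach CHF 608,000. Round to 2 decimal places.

15.83 years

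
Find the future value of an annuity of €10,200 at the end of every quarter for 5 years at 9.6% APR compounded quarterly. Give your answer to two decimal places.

With 4 periods per year: i = 0.024, n = 20.
Accumulation factor s(20|0.024) = 25.289085; FV = 10200 × 25.289085 = 257,948.6688

€257,948.67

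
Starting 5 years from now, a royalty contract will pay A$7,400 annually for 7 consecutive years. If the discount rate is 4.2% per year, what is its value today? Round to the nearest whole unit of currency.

PV at t=4 (ordinary 7-year annuity): 7400 × a(7|0.042) = 7400 × 5.957943 = 44,088.7792
PV₀ = 44,088.7792 / (1+0.042)^4 = 44,088.7792 / 1.178883 = 37,398.7596

A$37,399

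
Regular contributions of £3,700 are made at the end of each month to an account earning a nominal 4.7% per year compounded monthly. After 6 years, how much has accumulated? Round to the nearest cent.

£307,067.25

Periodic rate i = 0.047/12 = 0.00391667; n = 6 × 12 = 72 periods.
Accumulation factor s(72|0.00391667) = 82.991149; FV = 3700 × 82.991149 = 307,067.2504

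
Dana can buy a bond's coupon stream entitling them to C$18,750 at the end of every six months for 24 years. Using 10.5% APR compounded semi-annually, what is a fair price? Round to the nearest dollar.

C$326,510

With 2 periods per year: i = 0.0525, n = 48.
PV = 18750 × [1 − (1+0.0525)^(−48)] / 0.0525 = 18750 × 17.413891 = 326,510.4622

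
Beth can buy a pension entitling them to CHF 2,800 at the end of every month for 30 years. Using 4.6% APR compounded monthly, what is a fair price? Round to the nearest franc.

i = 0.046/12 = 0.00383333 per month; n = 30·12 = 360.
PV = PMT · [1 − (1+i)^(−n)] / i = 2800 · 195.067002 = 546,187.6056

CHF 546,188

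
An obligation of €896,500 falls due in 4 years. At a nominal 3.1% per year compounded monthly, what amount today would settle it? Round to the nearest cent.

Periodic rate i = 0.031/12 = 0.00258333; n = 4 × 12 = 48 periods.
PV = FV·(1+i)^(−n) = 896,500 × 0.883521 = 792,076.6634

€792,076.66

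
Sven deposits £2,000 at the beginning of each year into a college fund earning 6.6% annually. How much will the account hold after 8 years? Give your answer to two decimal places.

£21,561.26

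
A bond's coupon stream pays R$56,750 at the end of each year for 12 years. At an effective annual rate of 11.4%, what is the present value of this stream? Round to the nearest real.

R$361,525

PV = 56750 × [1 − (1+0.114)^(−12)] / 0.114 = 56750 × 6.370484 = 361,524.9466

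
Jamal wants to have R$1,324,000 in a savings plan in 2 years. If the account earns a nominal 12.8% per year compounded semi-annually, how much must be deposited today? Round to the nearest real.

R$1,033,050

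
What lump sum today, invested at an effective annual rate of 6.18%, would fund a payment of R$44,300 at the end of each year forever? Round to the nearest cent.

R$716,828.48

PV = PMT / i = 44300 / 0.0618 = 716,828.4790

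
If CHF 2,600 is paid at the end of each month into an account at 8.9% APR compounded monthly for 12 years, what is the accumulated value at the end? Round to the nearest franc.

i = 0.089/12 = 0.00741667 per month; n = 12·12 = 144.
FV = 2600 × [(1+0.00741667)^144 − 1] / 0.00741667 = 2600 × 255.925012 = 665,405.0305

CHF 665,405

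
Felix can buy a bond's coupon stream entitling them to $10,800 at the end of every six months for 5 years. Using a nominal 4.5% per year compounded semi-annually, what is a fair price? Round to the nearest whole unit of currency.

$95,755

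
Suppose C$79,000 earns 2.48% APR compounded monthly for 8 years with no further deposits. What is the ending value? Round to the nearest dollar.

C$96,317

i = 0.0248/12 = 0.00206667 per month; n = 8·12 = 96.
FV = PV·(1+i)^n = 79,000 × 1.219200 = 96,316.8349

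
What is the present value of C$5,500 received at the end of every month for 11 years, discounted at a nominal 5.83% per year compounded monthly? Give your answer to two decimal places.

i = 0.0583/12 = 0.00485833 per month; n = 11·12 = 132.
PV = 5500 × [1 − (1+0.00485833)^(−132)] / 0.00485833 = 5500 × 97.270860 = 534,989.7295

C$534,989.73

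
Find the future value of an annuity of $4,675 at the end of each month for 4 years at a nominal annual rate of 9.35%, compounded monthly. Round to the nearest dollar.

$270,859

i = 0.0935/12 = 0.00779167 per month; n = 4·12 = 48.
Accumulation factor s(48|0.00779167) = 57.937765; FV = 4675 × 57.937765 = 270,859.0499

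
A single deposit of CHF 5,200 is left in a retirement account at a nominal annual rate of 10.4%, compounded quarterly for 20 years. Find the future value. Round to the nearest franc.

With 4 periods per year: i = 0.026, n = 80.
FV = 5,200 × (1 + 0.026)^80 = 40,531.4561

CHF 40,531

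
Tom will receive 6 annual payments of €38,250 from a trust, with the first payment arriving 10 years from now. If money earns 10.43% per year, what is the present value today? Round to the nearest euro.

€67,361

PV at t=9 (ordinary 6-year annuity): 38250 × a(6|0.1043) = 38250 × 4.300923 = 164,510.3092
Discount back 9 years: 164,510.3092 × (1+0.1043)^(−9) = 164,510.3092 × 0.409465 = 67,361.1463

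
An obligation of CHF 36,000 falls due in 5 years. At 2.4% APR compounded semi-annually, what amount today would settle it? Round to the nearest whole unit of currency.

CHF 31,952

With 2 periods per year: i = 0.012, n = 10.
Discount factor = (1+0.012)^(−10) = 0.887554; PV = 36,000 × 0.887554 = 31,951.9506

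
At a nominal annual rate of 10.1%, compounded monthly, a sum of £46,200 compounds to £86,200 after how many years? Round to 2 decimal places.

6.20 years

Periodic rate i = 0.101/12 = 0.00841667.
n = ln(86200/46200) / ln(1+0.00841667) = ln(1.86580) / 0.008381 = 74.4132 months
= 74.4132/12 years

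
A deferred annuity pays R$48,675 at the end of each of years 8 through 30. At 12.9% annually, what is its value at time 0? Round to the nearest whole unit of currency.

Value one period before first payment (t=7): 48675 × [1 − (1+0.129)^(−23)] / 0.129 = 48675 × 7.276110 = 354,164.6732
PV₀ = 354,164.6732 / (1+0.129)^7 = 354,164.6732 / 2.338070 = 151,477.3316

R$151,477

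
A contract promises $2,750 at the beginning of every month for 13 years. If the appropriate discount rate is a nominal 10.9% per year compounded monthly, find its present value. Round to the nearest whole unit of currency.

With 12 periods per year: i = 0.00908333, n = 156.
PV = PMT · [1 − (1+i)^(−n)] / i × (1+i) = 2750 · 83.985795 = 230,960.9350
(annuity-due: payments at period start, so ×(1+i).)

$230,961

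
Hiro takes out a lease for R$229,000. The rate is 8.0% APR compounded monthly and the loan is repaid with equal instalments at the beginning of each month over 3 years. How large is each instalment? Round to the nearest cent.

R$7,128.50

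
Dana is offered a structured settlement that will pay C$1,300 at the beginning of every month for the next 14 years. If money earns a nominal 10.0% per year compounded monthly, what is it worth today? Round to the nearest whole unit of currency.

i = 0.1/12 = 0.00833333 per month; n = 14·12 = 168.
PV = PMT · [1 − (1+i)^(−n)] / i × (1+i) = 1300 · 90.988169 = 118,284.6196
(Beginning-of-period payments → annuity-due factor ×(1+i).)

C$118,285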